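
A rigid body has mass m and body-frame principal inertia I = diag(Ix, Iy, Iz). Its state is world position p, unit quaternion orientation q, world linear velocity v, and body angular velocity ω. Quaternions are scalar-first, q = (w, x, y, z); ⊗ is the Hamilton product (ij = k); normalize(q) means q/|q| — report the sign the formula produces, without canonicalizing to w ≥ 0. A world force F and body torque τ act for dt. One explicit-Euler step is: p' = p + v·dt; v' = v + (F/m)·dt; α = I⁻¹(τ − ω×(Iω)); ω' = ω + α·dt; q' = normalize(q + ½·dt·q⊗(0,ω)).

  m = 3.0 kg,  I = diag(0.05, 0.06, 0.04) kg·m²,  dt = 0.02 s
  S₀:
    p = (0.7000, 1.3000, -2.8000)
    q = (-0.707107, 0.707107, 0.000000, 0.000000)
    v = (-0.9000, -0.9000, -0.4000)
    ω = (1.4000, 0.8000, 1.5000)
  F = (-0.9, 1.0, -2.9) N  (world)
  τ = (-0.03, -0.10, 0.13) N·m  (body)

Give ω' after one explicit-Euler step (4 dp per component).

ω' = (1.3976, 0.7597, 1.5594)

gyro term ω×Iω = (-0.0240, 0.0210, 0.0112)
α = I⁻¹(τ − ω×Iω) = (-0.1200, -2.0167, 2.9700)
new body rate ω' = (1.3976, 0.7597, 1.5594)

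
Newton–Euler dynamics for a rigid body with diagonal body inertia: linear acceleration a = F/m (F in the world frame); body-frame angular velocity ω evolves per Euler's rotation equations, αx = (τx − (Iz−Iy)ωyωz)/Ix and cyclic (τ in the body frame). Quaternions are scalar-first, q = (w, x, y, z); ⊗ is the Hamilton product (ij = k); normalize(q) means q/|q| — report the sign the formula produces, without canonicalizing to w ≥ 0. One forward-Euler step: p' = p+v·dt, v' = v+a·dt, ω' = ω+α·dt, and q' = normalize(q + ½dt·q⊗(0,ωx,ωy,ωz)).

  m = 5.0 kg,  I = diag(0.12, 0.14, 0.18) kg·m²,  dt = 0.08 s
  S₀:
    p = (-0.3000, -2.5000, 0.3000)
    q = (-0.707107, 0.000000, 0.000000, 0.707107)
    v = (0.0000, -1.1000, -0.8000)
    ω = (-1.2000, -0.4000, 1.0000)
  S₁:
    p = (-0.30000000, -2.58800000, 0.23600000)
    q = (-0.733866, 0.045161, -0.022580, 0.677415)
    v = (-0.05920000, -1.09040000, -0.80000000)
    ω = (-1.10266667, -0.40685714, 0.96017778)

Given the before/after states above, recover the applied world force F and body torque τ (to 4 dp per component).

Δω = ω₁−ω₀ = (0.09733333, -0.00685714, -0.03982222)
I·α + gyro = (0.1300, 0.0600, -0.0800)
v₁ − v₀ = (-0.05920000, 0.00960000, 0.00000000)
F = m·Δv/dt = (-3.7000, 0.6000, 0.0000)

F = (-3.7000, 0.6000, 0.0000)
τ = (0.1300, 0.0600, -0.0800)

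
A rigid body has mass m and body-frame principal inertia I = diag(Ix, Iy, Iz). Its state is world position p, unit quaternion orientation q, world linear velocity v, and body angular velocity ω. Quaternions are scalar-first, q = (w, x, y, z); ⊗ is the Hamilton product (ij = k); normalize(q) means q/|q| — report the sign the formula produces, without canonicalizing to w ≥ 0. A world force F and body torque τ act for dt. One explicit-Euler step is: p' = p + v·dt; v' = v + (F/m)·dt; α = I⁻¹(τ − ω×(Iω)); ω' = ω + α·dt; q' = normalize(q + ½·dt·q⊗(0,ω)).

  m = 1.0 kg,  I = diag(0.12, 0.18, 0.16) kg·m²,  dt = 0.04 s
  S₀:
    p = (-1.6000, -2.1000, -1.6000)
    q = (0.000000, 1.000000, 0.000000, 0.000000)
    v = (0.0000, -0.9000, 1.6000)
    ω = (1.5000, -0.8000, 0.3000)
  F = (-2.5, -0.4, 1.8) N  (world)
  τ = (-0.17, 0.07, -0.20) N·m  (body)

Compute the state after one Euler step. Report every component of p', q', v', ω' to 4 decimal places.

p' = (-1.6000, -2.1360, -1.5360)
q' = (-0.0300, 0.9994, -0.0060, -0.0160)
v' = (-0.1000, -0.9160, 1.6720)
ω' = (1.4417, -0.7804, 0.2680)

linear accel F/m = (-2.5000, -0.4000, 1.8000)
new position p' = (-1.6000, -2.1360, -1.5360)
new velocity v' = (-0.1000, -0.9160, 1.6720)
(τ − ω×Iω)/I = (-1.4567, 0.4889, -0.8000)
ω + α·dt = (1.4417, -0.7804, 0.2680)
Hamilton product q⊗(0,ω) = (-1.5000000, 0.0000000, -0.3000000, -0.8000000)
q + ½dt·q⊗(0,ω), renormalized = (-0.0300, 0.9994, -0.0060, -0.0160)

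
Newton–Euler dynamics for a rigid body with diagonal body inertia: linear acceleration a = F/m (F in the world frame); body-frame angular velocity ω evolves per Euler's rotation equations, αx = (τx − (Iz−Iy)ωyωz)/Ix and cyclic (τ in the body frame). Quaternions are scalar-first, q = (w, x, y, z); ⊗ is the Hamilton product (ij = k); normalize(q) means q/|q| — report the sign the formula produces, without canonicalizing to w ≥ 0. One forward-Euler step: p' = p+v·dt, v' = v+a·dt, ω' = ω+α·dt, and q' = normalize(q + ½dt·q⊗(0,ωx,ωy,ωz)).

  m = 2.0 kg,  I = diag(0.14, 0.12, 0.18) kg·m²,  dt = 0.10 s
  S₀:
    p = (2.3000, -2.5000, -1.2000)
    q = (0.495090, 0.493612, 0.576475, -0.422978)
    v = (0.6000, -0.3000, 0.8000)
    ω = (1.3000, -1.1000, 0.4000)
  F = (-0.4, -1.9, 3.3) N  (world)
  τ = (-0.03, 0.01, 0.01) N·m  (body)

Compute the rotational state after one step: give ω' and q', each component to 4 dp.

gyro term ω×Iω = (-0.0264, -0.0208, 0.0286)
α = I⁻¹(τ − ω×Iω) = (-0.0257, 0.2567, -0.1033)
ω + α·dt = (1.2974, -1.0743, 0.3897)
Hamilton product q⊗(0,ω) = (0.1616181, 0.4089312, -1.2919152, -1.0943547)
updated quaternion q' = (0.5013, 0.5121, 0.5099, -0.4759)

ω' = (1.2974, -1.0743, 0.3897)
q' = (0.5013, 0.5121, 0.5099, -0.4759)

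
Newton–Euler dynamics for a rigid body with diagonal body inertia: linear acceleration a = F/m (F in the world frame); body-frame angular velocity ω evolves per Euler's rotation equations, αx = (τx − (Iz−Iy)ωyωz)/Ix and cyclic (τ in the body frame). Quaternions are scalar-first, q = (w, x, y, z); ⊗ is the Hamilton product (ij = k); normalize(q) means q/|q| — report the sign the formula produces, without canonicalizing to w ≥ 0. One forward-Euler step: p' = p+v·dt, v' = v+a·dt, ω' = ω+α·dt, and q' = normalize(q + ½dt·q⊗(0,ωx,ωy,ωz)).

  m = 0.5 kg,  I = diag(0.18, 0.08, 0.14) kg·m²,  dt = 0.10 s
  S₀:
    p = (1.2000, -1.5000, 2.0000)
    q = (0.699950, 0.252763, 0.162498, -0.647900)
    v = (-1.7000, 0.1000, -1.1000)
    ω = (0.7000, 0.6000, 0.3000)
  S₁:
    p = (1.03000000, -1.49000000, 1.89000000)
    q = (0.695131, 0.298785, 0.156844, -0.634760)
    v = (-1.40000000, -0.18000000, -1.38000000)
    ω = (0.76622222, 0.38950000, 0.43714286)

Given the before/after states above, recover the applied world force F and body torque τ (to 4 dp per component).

ω₁ − ω₀ = (0.06622222, -0.21050000, 0.13714286)
applied torque τ = (0.1300, -0.1600, 0.1500)
v₁ − v₀ = (0.30000000, -0.28000000, -0.28000000)
m·(v₁−v₀)/dt = (1.5000, -1.4000, -1.4000)

F = (1.5000, -1.4000, -1.4000)
τ = (0.1300, -0.1600, 0.1500)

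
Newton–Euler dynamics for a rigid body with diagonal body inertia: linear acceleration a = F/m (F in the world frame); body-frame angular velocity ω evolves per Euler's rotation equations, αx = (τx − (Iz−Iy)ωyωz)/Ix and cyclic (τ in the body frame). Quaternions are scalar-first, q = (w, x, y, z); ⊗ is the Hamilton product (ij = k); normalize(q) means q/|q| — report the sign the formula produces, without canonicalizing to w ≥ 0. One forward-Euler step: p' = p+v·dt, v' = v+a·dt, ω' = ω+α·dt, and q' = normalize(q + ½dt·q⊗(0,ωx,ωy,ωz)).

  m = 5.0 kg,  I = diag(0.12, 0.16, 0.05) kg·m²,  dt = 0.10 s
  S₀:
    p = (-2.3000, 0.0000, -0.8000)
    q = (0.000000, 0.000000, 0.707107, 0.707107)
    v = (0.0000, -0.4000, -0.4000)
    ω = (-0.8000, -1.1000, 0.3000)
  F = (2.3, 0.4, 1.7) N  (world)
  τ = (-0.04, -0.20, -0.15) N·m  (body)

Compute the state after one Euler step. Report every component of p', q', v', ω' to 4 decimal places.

p' = (-2.3000, -0.0400, -0.8400)
q' = (0.0282, 0.0494, 0.6772, 0.7336)
v' = (0.0460, -0.3920, -0.3660)
ω' = (-0.8636, -1.2145, -0.0704)

gyro term ω×Iω = (0.0363, -0.0168, 0.0352)
(τ − ω×Iω)/I = (-0.6358, -1.1450, -3.7040)
ω' = ω + α·dt = (-0.8636, -1.2145, -0.0704)
Hamilton product q⊗(0,ω) = (0.5656856, 0.9899498, -0.5656856, 0.5656856)
q' = normalize(q + ½dt·q⊗(0,ω)) = (0.0282, 0.0494, 0.6772, 0.7336)
p' = p + v·dt = (-2.3000, -0.0400, -0.8400)
v' = v + a·dt = (0.0460, -0.3920, -0.3660)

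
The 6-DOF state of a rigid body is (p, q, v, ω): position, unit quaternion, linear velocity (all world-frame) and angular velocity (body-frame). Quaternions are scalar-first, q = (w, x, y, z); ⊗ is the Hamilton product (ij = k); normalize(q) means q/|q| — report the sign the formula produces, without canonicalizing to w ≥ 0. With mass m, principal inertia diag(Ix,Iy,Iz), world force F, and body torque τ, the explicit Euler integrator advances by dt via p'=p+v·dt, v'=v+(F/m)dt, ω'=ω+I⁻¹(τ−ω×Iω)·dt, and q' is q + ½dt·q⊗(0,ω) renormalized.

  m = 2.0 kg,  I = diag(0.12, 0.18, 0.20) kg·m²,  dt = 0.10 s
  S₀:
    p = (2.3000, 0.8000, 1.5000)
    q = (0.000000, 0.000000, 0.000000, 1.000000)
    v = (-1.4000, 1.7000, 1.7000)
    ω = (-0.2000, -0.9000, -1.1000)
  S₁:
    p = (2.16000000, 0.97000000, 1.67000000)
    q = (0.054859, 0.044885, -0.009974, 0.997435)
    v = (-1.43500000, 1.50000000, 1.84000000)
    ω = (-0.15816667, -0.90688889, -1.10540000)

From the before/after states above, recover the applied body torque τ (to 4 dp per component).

τ = (0.0700, -0.0300, 0.0000)

Δω = ω₁−ω₀ = (0.04183333, -0.00688889, -0.00540000)
precession coupling = (0.0198, -0.0176, 0.0108)
applied torque τ = (0.0700, -0.0300, 0.0000)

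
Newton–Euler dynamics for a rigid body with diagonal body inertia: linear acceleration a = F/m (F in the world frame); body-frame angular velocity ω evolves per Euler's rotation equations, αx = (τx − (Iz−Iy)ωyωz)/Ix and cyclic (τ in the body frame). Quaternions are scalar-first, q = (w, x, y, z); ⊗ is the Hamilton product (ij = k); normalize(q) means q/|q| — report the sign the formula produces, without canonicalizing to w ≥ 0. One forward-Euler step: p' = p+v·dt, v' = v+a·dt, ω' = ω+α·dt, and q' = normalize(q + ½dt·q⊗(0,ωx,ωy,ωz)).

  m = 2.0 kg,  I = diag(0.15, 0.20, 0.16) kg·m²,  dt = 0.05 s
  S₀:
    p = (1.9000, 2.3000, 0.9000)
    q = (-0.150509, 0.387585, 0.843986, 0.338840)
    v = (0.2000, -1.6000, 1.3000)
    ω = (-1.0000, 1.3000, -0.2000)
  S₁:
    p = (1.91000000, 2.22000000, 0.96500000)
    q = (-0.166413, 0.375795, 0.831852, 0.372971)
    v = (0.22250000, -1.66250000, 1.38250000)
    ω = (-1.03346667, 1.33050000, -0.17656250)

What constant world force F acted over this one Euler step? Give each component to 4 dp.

F = (0.9000, -2.5000, 3.3000)

Δv = v₁−v₀ = (0.02250000, -0.06250000, 0.08250000)
F = m·Δv/dt = (0.9000, -2.5000, 3.3000)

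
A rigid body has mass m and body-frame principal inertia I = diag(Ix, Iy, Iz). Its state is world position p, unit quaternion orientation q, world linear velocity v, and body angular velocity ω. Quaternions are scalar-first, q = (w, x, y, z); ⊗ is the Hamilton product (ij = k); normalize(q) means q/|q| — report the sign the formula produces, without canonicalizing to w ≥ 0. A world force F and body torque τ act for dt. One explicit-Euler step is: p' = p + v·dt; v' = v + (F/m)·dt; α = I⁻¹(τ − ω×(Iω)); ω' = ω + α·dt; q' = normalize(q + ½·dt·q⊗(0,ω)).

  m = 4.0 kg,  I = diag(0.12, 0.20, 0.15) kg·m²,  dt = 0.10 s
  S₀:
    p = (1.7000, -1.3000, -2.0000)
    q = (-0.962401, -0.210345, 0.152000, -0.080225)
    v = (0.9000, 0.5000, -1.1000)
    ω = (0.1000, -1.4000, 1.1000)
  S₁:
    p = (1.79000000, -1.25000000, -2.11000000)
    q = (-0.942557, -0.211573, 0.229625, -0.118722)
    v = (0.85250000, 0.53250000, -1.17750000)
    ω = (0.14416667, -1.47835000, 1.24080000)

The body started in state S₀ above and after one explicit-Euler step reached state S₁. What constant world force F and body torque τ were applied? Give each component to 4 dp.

v₁ − v₀ = (-0.04750000, 0.03250000, -0.07750000)
applied force F = (-1.9000, 1.3000, -3.1000)
Δω = ω₁−ω₀ = (0.04416667, -0.07835000, 0.14080000)
applied torque τ = (0.1300, -0.1600, 0.2000)

F = (-1.9000, 1.3000, -3.1000)
τ = (0.1300, -0.1600, 0.2000)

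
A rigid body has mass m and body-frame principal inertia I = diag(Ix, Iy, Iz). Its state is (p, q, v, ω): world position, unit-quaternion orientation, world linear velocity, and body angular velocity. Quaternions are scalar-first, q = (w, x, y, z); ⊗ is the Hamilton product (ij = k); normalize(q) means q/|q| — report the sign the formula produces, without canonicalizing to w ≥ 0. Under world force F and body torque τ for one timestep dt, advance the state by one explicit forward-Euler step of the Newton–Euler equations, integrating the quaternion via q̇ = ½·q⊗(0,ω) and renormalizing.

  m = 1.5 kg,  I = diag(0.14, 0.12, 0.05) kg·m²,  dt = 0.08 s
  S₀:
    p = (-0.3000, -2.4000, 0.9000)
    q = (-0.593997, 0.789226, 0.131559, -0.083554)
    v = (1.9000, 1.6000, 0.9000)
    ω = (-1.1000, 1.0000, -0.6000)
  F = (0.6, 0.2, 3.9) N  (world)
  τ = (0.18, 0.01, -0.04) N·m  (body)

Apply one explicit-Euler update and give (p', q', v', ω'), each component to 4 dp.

p' = (-0.1480, -2.2720, 0.9720)
q' = (-0.5654, 0.8139, 0.1301, -0.0319)
v' = (1.9320, 1.6107, 1.1080)
ω' = (-1.0211, 0.9671, -0.6992)

α = I⁻¹(τ − ω×Iω) = (0.9857, -0.4117, -1.2400)
ω + α·dt = (-1.0211, 0.9671, -0.6992)
Hamilton product q⊗(0,ω) = (0.6864572, 0.6580153, -0.0285520, 1.2903391)
q + ½dt·q⊗(0,ω), renormalized = (-0.5654, 0.8139, 0.1301, -0.0319)
a = (0.4000, 0.1333, 2.6000)
new position p' = (-0.1480, -2.2720, 0.9720)
v' = v + a·dt = (1.9320, 1.6107, 1.1080)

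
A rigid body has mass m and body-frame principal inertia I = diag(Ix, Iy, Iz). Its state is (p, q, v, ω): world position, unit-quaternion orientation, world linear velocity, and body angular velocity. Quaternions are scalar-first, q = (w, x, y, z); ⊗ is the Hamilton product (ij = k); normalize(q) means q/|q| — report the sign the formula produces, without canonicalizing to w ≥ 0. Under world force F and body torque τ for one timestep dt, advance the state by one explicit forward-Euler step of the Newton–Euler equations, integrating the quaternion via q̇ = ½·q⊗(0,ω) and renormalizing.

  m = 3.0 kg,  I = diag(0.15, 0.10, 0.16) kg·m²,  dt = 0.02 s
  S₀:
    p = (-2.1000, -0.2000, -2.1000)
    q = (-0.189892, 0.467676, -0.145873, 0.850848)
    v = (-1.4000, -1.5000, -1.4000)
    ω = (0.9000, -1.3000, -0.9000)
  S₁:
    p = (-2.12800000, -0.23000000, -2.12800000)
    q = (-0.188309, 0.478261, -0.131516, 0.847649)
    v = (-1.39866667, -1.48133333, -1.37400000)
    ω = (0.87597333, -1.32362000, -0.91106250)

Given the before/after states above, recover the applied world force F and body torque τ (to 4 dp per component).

F = (0.2000, 2.8000, 3.9000)
τ = (-0.1100, -0.1100, -0.0300)

v₁ − v₀ = (0.00133333, 0.01866667, 0.02600000)
applied force F = (0.2000, 2.8000, 3.9000)
ω₁ − ω₀ = (-0.02402667, -0.02362000, -0.01106250)
precession coupling = (0.0702, 0.0081, 0.0585)
I·α + gyro = (-0.1100, -0.1100, -0.0300)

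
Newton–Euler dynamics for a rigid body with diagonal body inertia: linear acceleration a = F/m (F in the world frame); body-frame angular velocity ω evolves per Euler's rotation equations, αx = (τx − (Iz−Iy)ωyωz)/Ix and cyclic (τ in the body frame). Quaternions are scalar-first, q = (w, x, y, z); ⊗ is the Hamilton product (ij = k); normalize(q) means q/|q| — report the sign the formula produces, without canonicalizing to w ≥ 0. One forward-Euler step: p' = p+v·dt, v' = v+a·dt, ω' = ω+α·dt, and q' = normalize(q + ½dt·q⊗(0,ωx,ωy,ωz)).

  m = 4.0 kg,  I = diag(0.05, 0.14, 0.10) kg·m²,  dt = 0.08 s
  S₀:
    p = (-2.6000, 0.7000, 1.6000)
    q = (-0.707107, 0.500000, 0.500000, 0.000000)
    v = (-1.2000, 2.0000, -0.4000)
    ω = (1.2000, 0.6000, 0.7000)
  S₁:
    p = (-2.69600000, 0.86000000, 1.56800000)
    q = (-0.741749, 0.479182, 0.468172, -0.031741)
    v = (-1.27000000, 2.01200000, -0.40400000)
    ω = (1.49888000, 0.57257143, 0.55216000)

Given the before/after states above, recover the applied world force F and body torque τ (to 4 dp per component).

velocity change Δv = (-0.07000000, 0.01200000, -0.00400000)
F = m·Δv/dt = (-3.5000, 0.6000, -0.2000)
Δω = ω₁−ω₀ = (0.29888000, -0.02742857, -0.14784000)
τ = I·(Δω/dt) + ω₀×(Iω₀) = (0.1700, -0.0900, -0.1200)

F = (-3.5000, 0.6000, -0.2000)
τ = (0.1700, -0.0900, -0.1200)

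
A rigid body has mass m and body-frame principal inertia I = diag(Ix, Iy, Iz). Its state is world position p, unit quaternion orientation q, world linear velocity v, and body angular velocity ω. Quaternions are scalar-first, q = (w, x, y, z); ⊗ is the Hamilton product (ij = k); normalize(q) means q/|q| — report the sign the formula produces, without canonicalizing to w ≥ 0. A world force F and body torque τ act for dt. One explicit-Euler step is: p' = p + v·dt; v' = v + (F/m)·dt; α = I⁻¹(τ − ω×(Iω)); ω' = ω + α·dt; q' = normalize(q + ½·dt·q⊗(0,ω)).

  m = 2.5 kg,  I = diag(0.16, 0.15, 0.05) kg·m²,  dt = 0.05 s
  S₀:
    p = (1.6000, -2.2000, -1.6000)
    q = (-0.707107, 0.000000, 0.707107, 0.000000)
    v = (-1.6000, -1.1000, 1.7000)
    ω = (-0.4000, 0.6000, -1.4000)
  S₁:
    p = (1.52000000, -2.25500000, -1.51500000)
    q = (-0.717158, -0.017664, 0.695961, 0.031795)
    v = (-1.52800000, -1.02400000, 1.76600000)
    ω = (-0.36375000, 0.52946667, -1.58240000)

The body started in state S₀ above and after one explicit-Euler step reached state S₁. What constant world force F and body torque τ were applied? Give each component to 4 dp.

Δω = ω₁−ω₀ = (0.03625000, -0.07053333, -0.18240000)
I·α + gyro = (0.2000, -0.1500, -0.1800)
v₁ − v₀ = (0.07200000, 0.07600000, 0.06600000)
m·(v₁−v₀)/dt = (3.6000, 3.8000, 3.3000)

F = (3.6000, 3.8000, 3.3000)
τ = (0.2000, -0.1500, -0.1800)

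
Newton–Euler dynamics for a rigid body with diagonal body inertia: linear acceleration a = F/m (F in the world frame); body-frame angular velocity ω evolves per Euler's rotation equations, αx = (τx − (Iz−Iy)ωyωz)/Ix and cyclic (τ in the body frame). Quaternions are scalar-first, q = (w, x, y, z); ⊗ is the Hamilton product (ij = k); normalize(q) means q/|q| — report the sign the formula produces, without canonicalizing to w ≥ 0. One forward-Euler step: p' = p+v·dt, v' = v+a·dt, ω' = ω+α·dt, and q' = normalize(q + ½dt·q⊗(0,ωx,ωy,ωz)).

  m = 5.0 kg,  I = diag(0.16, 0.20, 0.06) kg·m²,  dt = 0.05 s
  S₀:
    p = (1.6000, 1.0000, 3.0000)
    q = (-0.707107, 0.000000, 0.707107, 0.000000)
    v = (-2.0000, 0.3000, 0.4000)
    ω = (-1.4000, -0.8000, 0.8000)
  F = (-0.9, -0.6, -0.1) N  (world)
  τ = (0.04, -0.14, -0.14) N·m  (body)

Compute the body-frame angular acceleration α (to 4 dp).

α = (-0.3100, -0.1400, -3.0800)

gyro term ω×Iω = (0.0896, -0.1120, 0.0448)
α = I⁻¹(τ − ω×Iω) = (-0.3100, -0.1400, -3.0800)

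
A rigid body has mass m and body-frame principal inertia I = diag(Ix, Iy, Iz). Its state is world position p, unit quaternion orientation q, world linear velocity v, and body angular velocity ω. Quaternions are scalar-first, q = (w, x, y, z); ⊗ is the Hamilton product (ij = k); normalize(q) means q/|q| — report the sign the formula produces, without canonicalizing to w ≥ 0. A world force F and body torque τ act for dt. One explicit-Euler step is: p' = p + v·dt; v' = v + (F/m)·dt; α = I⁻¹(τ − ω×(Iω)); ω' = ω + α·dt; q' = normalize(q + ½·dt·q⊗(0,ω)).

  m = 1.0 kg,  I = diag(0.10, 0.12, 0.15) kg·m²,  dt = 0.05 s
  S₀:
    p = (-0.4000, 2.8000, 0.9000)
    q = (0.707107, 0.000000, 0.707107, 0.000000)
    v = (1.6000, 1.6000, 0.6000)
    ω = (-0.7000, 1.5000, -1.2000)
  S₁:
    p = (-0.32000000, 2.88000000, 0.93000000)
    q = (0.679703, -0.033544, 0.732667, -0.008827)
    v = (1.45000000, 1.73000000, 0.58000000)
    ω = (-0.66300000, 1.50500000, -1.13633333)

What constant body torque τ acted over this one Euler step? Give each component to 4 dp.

τ = (0.0200, -0.0300, 0.1700)

rate change Δω = (0.03700000, 0.00500000, 0.06366667)
applied torque τ = (0.0200, -0.0300, 0.1700)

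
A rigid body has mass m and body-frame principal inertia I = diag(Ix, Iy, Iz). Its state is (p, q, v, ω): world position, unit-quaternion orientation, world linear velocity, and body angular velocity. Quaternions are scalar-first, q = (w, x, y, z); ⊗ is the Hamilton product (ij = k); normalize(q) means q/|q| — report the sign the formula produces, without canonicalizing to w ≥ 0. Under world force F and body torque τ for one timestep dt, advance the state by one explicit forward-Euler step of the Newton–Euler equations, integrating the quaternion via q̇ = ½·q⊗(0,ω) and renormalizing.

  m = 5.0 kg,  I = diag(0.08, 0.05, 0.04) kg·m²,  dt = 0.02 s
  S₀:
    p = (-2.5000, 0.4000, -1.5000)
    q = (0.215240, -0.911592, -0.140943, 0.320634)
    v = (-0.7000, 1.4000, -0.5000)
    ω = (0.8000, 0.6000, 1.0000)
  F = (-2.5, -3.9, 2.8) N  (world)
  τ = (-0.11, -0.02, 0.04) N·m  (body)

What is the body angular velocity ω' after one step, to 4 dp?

precession coupling ω×(Iω) = (-0.0060, 0.0320, -0.0144)
α = I⁻¹(τ − ω×Iω) = (-1.3000, -1.0400, 1.3600)
new body rate ω' = (0.7740, 0.5792, 1.0272)

ω' = (0.7740, 0.5792, 1.0272)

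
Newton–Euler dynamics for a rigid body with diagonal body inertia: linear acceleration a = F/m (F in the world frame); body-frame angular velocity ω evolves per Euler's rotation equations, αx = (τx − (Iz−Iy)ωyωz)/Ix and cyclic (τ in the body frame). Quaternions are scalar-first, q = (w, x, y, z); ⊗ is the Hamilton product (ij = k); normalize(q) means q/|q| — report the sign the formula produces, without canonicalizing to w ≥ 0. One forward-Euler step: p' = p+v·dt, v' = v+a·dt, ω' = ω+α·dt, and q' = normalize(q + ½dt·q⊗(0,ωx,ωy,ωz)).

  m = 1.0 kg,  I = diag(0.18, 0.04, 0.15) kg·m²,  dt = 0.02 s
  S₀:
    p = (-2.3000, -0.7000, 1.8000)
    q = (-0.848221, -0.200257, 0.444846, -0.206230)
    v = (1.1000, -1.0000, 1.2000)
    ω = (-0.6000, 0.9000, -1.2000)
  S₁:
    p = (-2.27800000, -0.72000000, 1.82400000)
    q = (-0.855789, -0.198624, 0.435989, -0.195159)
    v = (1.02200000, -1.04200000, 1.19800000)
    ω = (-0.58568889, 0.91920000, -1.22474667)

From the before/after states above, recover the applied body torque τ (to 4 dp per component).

τ = (0.0100, 0.0600, -0.1100)

Δω = ω₁−ω₀ = (0.01431111, 0.01920000, -0.02474667)
precession coupling = (-0.1188, 0.0216, 0.0756)
τ = I·(Δω/dt) + ω₀×(Iω₀) = (0.0100, 0.0600, -0.1100)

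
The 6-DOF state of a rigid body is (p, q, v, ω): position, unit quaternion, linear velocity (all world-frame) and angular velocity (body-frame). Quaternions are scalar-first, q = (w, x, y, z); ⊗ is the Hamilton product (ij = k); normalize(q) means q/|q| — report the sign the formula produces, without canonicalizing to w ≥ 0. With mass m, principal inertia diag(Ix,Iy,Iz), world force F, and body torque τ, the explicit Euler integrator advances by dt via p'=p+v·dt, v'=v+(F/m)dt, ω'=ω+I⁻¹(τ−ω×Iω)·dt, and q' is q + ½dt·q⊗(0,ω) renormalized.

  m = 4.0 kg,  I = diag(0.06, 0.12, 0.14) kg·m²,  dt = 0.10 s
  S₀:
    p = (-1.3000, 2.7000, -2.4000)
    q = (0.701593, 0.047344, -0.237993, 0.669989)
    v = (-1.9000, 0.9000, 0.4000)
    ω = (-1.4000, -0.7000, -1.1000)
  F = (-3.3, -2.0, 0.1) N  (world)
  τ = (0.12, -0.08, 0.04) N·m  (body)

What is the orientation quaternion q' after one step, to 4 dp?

q' = (0.7301, 0.0346, -0.3054, 0.6103)

Hamilton product q⊗(0,ω) = (0.6366744, -0.2514456, -1.3770213, -1.1380833)
updated quaternion q' = (0.7301, 0.0346, -0.3054, 0.6103)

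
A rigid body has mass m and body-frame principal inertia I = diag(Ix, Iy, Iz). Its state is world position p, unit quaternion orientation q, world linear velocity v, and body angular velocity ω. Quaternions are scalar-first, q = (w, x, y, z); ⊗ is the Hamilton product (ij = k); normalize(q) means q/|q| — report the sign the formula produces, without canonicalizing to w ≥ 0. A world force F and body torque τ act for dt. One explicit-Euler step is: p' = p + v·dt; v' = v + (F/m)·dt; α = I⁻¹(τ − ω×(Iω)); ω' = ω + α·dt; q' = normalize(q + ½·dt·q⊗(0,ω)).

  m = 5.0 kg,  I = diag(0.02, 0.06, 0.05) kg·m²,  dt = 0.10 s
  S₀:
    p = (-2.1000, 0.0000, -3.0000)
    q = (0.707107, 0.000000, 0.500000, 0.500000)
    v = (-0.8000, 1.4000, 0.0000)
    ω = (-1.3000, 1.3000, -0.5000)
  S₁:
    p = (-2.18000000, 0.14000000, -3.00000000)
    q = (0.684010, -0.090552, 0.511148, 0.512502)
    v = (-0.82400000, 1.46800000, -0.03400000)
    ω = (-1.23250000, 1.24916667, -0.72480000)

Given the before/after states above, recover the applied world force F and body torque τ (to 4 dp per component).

ω₁ − ω₀ = (0.06750000, -0.05083333, -0.22480000)
gyro term ω₀×Iω₀ = (0.0065, -0.0195, -0.0676)
I·α + gyro = (0.0200, -0.0500, -0.1800)
velocity change Δv = (-0.02400000, 0.06800000, -0.03400000)
m·(v₁−v₀)/dt = (-1.2000, 3.4000, -1.7000)

F = (-1.2000, 3.4000, -1.7000)
τ = (0.0200, -0.0500, -0.1800)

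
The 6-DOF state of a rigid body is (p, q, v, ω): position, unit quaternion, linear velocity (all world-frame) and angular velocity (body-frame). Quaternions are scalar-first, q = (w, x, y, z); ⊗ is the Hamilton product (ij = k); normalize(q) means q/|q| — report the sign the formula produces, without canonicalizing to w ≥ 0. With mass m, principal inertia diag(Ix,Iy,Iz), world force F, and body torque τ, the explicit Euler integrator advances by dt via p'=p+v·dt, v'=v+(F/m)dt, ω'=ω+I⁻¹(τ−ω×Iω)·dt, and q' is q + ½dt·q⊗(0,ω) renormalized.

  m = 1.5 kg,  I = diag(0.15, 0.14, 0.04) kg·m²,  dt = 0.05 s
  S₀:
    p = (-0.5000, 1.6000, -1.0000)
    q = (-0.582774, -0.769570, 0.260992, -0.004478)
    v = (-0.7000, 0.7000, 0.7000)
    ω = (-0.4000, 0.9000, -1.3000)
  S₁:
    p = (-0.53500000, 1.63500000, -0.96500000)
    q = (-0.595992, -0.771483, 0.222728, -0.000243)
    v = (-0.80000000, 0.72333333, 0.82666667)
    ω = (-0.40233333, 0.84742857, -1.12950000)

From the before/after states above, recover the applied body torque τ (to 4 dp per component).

ω₁ − ω₀ = (-0.00233333, -0.05257143, 0.17050000)
gyro term ω₀×Iω₀ = (0.1170, 0.0572, 0.0036)
τ = I·(Δω/dt) + ω₀×(Iω₀) = (0.1100, -0.0900, 0.1400)

τ = (0.1100, -0.0900, 0.1400)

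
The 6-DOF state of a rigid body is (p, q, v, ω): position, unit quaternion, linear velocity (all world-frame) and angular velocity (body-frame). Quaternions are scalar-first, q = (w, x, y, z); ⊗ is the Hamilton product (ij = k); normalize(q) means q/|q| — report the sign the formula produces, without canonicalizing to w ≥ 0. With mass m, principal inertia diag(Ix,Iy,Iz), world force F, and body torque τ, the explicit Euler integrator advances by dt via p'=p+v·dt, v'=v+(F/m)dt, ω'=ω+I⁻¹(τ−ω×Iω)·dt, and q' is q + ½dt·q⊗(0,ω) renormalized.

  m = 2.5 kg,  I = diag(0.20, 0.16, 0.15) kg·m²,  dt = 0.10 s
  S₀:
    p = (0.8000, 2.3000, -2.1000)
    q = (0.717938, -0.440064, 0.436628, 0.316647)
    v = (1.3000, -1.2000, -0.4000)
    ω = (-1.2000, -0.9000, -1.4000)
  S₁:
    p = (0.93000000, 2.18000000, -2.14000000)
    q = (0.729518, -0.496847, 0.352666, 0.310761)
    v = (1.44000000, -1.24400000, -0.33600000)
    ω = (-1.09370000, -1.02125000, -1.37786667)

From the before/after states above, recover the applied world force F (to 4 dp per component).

F = (3.5000, -1.1000, 1.6000)

velocity change Δv = (0.14000000, -0.04400000, 0.06400000)
applied force F = (3.5000, -1.1000, 1.6000)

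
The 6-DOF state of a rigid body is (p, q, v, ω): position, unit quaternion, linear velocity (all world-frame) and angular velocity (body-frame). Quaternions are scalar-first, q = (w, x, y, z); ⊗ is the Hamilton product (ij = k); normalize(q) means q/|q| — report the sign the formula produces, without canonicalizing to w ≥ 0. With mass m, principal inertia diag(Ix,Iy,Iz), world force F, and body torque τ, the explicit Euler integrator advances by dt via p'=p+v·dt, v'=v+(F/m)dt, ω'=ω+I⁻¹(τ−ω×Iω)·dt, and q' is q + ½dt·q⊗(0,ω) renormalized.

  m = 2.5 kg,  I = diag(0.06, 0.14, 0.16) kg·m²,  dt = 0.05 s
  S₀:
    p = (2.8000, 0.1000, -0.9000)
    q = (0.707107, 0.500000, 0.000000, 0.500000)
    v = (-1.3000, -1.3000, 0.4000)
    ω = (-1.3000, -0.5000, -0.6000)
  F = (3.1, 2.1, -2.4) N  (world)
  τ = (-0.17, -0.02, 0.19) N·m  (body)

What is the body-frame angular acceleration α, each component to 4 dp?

precession coupling ω×(Iω) = (0.0060, -0.0780, 0.0520)
α = I⁻¹(τ − ω×Iω) = (-2.9333, 0.4143, 0.8625)

α = (-2.9333, 0.4143, 0.8625)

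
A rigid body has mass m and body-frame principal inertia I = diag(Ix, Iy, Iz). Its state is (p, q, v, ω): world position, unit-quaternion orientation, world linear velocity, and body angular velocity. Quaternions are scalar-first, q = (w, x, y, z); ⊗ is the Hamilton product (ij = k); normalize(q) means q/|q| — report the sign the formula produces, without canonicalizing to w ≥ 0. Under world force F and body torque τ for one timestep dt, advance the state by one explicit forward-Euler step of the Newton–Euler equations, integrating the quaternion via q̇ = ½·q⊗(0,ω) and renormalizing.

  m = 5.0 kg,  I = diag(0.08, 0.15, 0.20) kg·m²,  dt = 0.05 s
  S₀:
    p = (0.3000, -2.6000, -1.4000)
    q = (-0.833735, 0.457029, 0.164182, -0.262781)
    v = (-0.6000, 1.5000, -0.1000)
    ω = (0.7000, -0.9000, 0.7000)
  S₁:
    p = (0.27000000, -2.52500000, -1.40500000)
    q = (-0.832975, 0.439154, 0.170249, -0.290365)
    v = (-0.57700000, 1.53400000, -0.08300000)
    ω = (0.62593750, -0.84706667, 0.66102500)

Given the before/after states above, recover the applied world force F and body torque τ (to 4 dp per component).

Δω = ω₁−ω₀ = (-0.07406250, 0.05293333, -0.03897500)
gyro term ω₀×Iω₀ = (-0.0315, -0.0588, -0.0441)
I·α + gyro = (-0.1500, 0.1000, -0.2000)
v₁ − v₀ = (0.02300000, 0.03400000, 0.01700000)
F = m·Δv/dt = (2.3000, 3.4000, 1.7000)

F = (2.3000, 3.4000, 1.7000)
τ = (-0.1500, 0.1000, -0.2000)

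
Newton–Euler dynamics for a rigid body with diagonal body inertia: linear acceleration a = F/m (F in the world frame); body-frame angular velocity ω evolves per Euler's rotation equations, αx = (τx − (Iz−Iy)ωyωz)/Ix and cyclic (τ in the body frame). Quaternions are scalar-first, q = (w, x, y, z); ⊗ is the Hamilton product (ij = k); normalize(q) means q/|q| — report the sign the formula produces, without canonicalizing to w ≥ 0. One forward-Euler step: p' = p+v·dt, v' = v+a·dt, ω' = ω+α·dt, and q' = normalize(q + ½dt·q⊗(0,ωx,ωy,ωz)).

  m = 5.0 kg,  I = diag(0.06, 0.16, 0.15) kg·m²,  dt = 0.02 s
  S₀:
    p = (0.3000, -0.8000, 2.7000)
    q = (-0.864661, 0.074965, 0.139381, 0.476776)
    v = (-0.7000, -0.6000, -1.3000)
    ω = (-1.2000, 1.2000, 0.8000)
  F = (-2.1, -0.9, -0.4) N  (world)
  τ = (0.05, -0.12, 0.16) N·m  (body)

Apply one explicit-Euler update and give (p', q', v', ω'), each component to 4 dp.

p' = (0.2860, -0.8120, 2.6740)
q' = (-0.8691, 0.0807, 0.1227, 0.4723)
v' = (-0.7084, -0.6036, -1.3016)
ω' = (-1.1801, 1.1742, 0.8405)

a = (-0.4200, -0.1800, -0.0800)
p' = p + v·dt = (0.2860, -0.8120, 2.6740)
new velocity v' = (-0.7084, -0.6036, -1.3016)
angular accel α = (0.9933, -1.2900, 2.0267)
ω' = ω + α·dt = (-1.1801, 1.1742, 0.8405)
2q̇ = q⊗(0,ω) = (-0.4587200, 0.5769668, -1.6696964, -0.4345136)
q' = normalize(q + ½dt·q⊗(0,ω)) = (-0.8691, 0.0807, 0.1227, 0.4723)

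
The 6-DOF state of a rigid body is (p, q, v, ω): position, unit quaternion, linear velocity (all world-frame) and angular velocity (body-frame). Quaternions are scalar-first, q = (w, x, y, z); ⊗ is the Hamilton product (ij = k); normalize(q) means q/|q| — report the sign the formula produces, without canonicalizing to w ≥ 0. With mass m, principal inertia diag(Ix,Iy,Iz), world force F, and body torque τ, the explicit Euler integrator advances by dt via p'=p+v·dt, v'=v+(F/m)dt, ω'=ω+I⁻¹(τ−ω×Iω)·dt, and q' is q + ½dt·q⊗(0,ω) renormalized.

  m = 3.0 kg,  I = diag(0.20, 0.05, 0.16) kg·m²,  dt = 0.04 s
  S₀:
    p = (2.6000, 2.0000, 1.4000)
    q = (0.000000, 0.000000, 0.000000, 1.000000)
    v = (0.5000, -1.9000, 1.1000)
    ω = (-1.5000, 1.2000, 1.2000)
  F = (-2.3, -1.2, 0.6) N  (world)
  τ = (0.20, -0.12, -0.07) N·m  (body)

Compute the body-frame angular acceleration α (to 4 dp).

α = (0.2080, -0.9600, -2.1250)

precession coupling ω×(Iω) = (0.1584, -0.0720, 0.2700)
(τ − ω×Iω)/I = (0.2080, -0.9600, -2.1250)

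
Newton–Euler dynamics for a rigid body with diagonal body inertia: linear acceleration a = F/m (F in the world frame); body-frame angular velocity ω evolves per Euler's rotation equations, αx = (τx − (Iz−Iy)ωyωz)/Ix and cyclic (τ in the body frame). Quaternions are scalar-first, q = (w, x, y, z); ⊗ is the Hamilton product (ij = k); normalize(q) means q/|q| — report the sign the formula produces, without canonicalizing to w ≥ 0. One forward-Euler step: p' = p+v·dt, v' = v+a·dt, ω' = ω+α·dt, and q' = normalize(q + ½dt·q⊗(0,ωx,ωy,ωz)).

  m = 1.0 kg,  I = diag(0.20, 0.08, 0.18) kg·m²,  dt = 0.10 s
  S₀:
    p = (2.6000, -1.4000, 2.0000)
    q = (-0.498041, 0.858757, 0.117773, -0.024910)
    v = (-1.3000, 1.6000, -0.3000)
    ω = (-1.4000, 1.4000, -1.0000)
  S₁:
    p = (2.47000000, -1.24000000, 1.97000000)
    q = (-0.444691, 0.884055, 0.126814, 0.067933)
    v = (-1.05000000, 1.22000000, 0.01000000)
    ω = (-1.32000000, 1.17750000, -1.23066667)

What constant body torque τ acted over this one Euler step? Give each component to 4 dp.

ω₁ − ω₀ = (0.08000000, -0.22250000, -0.23066667)
gyro term ω₀×Iω₀ = (-0.1400, 0.0280, 0.2352)
applied torque τ = (0.0200, -0.1500, -0.1800)

τ = (0.0200, -0.1500, -0.1800)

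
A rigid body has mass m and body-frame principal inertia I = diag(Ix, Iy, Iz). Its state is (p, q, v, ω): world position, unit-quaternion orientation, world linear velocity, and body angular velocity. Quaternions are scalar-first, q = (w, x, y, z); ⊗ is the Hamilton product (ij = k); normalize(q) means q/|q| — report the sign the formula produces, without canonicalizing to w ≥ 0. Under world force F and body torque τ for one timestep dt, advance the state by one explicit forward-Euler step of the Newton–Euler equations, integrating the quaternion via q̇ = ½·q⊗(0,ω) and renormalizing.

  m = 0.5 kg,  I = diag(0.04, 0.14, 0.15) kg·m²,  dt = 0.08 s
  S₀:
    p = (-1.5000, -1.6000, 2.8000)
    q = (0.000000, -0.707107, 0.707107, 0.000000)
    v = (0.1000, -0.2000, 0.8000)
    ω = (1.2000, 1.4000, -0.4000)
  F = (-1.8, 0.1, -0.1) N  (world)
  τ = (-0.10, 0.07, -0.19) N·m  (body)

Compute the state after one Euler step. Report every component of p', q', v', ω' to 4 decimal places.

precession coupling ω×(Iω) = (-0.0056, 0.0528, 0.1680)
angular accel α = (-2.3600, 0.1229, -2.3867)
ω + α·dt = (1.0112, 1.4098, -0.5909)
q⊗(0,ω) = (-0.1414214, -0.2828428, -0.2828428, -1.8384782)
q + ½dt·q⊗(0,ω), renormalized = (-0.0056, -0.7164, 0.6938, -0.0733)
a = (-3.6000, 0.2000, -0.2000)
p' = p + v·dt = (-1.4920, -1.6160, 2.8640)
v' = v + a·dt = (-0.1880, -0.1840, 0.7840)

p' = (-1.4920, -1.6160, 2.8640)
q' = (-0.0056, -0.7164, 0.6938, -0.0733)
v' = (-0.1880, -0.1840, 0.7840)
ω' = (1.0112, 1.4098, -0.5909)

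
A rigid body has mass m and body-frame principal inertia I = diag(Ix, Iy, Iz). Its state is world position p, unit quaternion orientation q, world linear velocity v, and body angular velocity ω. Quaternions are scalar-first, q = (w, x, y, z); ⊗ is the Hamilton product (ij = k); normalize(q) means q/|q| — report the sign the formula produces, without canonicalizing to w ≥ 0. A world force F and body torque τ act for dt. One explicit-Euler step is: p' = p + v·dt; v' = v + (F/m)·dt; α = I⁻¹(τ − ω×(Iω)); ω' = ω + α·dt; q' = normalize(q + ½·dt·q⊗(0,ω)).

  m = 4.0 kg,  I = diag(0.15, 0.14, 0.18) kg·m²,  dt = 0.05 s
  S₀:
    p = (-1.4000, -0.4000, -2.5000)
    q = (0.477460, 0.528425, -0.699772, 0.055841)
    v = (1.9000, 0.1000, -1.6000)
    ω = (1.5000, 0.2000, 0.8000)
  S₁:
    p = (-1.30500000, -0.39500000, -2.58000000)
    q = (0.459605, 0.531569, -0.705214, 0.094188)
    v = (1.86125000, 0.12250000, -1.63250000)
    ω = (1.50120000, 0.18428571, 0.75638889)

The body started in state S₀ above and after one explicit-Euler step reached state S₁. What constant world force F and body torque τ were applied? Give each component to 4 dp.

Δω = ω₁−ω₀ = (0.00120000, -0.01571429, -0.04361111)
I·α + gyro = (0.0100, -0.0800, -0.1600)
Δv = v₁−v₀ = (-0.03875000, 0.02250000, -0.03250000)
m·(v₁−v₀)/dt = (-3.1000, 1.8000, -2.6000)

F = (-3.1000, 1.8000, -2.6000)
τ = (0.0100, -0.0800, -0.1600)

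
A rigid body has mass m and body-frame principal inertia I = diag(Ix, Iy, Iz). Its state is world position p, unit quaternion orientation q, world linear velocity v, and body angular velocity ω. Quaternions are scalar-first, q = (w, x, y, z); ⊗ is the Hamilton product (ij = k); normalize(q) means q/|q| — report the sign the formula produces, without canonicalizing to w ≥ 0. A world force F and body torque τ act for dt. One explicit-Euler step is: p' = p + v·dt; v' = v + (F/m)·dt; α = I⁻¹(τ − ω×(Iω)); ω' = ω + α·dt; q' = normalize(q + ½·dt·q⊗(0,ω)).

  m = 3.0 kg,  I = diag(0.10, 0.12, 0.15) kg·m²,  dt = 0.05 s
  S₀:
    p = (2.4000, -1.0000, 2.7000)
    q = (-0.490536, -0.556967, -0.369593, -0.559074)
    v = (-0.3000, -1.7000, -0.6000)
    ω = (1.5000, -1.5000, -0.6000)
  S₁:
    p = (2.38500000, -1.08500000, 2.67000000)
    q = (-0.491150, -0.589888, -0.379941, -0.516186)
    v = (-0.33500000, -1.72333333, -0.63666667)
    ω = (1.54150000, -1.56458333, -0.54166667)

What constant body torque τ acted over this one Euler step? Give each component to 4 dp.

τ = (0.1100, -0.1100, 0.1300)

ω₁ − ω₀ = (0.04150000, -0.06458333, 0.05833333)
ω₀×(Iω₀) = (0.0270, 0.0450, -0.0450)
applied torque τ = (0.1100, -0.1100, 0.1300)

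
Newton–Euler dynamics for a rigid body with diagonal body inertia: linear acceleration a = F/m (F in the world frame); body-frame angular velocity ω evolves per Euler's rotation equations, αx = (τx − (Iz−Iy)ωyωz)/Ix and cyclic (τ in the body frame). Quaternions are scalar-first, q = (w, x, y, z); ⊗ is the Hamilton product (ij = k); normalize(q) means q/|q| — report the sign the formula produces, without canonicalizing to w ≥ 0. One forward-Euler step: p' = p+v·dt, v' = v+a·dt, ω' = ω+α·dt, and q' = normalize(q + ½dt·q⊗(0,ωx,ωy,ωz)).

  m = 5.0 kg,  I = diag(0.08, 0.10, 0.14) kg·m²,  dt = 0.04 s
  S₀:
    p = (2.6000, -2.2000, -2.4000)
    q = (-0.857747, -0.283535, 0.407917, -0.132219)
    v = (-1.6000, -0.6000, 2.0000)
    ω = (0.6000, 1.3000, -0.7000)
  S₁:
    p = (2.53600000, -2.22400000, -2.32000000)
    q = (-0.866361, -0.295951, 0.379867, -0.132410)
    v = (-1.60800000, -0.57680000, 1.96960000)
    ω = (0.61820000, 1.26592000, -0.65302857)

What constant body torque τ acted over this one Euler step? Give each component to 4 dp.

rate change Δω = (0.01820000, -0.03408000, 0.04697143)
gyro term ω₀×Iω₀ = (-0.0364, 0.0252, 0.0156)
applied torque τ = (0.0000, -0.0600, 0.1800)

τ = (0.0000, -0.0600, 0.1800)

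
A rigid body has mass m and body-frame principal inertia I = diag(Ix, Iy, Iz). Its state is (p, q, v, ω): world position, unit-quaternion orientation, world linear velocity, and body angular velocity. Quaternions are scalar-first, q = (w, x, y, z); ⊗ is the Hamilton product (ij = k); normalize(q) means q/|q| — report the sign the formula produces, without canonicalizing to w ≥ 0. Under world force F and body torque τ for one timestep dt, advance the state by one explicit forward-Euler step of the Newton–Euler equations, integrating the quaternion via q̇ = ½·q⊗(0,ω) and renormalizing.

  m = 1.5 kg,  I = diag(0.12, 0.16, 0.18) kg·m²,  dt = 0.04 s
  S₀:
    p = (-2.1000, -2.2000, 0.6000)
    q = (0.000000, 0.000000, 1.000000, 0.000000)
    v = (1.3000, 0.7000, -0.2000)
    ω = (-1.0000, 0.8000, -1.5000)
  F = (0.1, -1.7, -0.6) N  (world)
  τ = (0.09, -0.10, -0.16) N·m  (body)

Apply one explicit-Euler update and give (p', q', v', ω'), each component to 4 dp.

a = F/m = (0.0667, -1.1333, -0.4000)
new position p' = (-2.0480, -2.1720, 0.5920)
v' = v + a·dt = (1.3027, 0.6547, -0.2160)
angular accel α = (0.9500, -0.0625, -0.7111)
ω + α·dt = (-0.9620, 0.7975, -1.5284)
2q̇ = q⊗(0,ω) = (-0.8000000, -1.5000000, 0.0000000, 1.0000000)
q + ½dt·q⊗(0,ω), renormalized = (-0.0160, -0.0300, 0.9992, 0.0200)

p' = (-2.0480, -2.1720, 0.5920)
q' = (-0.0160, -0.0300, 0.9992, 0.0200)
v' = (1.3027, 0.6547, -0.2160)
ω' = (-0.9620, 0.7975, -1.5284)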